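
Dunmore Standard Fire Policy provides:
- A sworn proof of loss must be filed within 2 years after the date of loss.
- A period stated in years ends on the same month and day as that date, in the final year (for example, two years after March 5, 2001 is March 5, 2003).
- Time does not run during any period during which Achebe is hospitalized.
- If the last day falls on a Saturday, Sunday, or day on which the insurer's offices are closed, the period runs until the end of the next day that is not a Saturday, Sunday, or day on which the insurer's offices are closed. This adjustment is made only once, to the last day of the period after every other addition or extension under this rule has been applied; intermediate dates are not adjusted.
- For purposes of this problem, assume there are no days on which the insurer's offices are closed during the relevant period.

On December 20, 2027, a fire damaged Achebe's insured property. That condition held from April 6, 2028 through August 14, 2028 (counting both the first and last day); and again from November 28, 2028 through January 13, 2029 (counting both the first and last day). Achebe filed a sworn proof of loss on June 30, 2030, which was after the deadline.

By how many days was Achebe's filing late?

13 days

2 years after December 20, 2027 is December 20, 2029.
From April 6, 2028 through August 14, 2028 inclusive is 131 days; tolling adds 131 days: December 20, 2029 + 131 days = April 30, 2030.
From November 28, 2028 through January 13, 2029 inclusive is 47 days; tolling adds 47 days: April 30, 2030 + 47 days = June 16, 2030.
June 16, 2030 is Sunday. The next qualifying day is June 17, 2030.
The deadline is June 17, 2030; from June 17, 2030 to June 30, 2030 is 13 days.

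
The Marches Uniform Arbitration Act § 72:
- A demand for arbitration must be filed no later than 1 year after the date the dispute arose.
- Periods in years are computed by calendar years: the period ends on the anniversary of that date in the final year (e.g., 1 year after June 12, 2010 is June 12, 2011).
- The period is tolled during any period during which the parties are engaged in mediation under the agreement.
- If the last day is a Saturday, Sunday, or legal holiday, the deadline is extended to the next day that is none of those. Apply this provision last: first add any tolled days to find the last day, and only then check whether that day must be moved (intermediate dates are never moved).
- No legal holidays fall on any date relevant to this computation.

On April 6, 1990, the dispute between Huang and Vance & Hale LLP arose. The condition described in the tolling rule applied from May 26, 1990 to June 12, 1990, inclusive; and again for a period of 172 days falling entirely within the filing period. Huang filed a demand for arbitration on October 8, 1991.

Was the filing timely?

1 year after April 6, 1990 is April 6, 1991.
From May 26, 1990 through June 12, 1990 inclusive is 18 days; tolling adds 18 days: April 6, 1991 + 18 days = April 24, 1991.
Tolling adds 172 days: April 24, 1991 + 172 days = October 13, 1991.
October 13, 1991 is Sunday. The next qualifying day is October 14, 1991.
The deadline is October 14, 1991; the filing on October 8, 1991 is on or before that date.

Yes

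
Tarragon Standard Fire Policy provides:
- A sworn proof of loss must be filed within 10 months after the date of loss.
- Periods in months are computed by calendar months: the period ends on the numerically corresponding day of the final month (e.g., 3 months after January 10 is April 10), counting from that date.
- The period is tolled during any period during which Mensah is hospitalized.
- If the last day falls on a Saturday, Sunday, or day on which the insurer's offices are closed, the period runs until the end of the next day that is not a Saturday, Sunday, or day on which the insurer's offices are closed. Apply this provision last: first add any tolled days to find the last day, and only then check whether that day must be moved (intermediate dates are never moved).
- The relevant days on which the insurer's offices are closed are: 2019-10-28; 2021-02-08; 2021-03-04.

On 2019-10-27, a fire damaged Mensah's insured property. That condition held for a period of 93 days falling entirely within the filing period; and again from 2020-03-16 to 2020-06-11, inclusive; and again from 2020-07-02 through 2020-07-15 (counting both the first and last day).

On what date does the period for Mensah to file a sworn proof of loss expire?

March 10, 2021

10 months after 2019-10-27 is August 27, 2020.
Tolling adds 93 days: August 27, 2020 + 93 days = November 28, 2020.
From March 16, 2020 through June 11, 2020 inclusive is 88 days; tolling adds 88 days: November 28, 2020 + 88 days = February 24, 2021.
From July 2, 2020 through July 15, 2020 inclusive is 14 days; tolling adds 14 days: February 24, 2021 + 14 days = March 10, 2021.
March 10, 2021 is a Wednesday and not a day on which the insurer's offices are closed, so no extension applies.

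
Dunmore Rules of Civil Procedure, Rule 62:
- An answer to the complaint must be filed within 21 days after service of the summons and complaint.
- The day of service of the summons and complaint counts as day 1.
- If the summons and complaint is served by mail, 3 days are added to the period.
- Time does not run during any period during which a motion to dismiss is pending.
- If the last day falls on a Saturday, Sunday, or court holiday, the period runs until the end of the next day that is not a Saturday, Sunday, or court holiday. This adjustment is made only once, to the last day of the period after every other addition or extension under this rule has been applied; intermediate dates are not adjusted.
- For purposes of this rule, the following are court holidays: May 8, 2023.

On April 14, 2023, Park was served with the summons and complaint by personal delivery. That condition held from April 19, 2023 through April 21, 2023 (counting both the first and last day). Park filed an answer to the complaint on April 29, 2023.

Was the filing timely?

Yes

Counting April 14, 2023 as day 1, day 21 is May 4, 2023.
Service was not by mail, so no mail extension applies.
From April 19, 2023 through April 21, 2023 inclusive is 3 days; tolling adds 3 days: May 4, 2023 + 3 days = May 7, 2023.
May 7, 2023 is Sunday; May 8, 2023 is a listed holiday. The next qualifying day is May 9, 2023.
The deadline is May 9, 2023; the filing on April 29, 2023 is on or before that date.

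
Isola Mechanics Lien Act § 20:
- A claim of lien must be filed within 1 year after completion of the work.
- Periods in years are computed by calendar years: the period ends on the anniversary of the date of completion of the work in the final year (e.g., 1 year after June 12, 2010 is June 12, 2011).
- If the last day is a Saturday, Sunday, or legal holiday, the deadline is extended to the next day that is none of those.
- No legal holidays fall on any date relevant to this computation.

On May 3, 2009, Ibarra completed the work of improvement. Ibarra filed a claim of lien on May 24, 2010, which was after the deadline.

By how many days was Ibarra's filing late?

21 days

1 year after May 3, 2009 is May 3, 2010.
May 3, 2010 is a Monday and not a legal holiday, so no extension applies.
The deadline is May 3, 2010; from May 3, 2010 to May 24, 2010 is 21 days.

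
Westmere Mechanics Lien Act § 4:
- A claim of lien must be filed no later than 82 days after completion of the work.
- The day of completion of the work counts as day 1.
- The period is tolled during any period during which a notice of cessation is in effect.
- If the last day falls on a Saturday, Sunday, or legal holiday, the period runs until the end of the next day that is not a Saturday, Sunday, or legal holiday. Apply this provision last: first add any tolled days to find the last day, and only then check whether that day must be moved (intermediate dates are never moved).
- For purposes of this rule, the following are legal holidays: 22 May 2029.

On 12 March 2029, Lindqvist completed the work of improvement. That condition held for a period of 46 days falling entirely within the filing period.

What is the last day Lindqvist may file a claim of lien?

Counting 12 March 2029 as day 1, day 82 is June 1, 2029.
Tolling adds 46 days: June 1, 2029 + 46 days = July 17, 2029.
July 17, 2029 is a Tuesday and not a legal holiday, so no extension applies.

July 17, 2029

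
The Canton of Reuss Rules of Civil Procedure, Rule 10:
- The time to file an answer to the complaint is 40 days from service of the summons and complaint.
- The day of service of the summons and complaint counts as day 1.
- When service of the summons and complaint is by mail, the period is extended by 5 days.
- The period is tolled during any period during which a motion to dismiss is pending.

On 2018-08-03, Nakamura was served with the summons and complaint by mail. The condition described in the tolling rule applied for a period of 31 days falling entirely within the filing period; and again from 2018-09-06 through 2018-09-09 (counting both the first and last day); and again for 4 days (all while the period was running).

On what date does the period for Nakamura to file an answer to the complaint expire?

Counting 2018-08-03 as day 1, day 40 is September 11, 2018.
Service was by mail, adding 5 days: September 11, 2018 + 5 days = September 16, 2018.
Tolling adds 31 days: September 16, 2018 + 31 days = October 17, 2018.
From September 6, 2018 through September 9, 2018 inclusive is 4 days; tolling adds 4 days: October 17, 2018 + 4 days = October 21, 2018.
Tolling adds 4 days: October 21, 2018 + 4 days = October 25, 2018.

October 25, 2018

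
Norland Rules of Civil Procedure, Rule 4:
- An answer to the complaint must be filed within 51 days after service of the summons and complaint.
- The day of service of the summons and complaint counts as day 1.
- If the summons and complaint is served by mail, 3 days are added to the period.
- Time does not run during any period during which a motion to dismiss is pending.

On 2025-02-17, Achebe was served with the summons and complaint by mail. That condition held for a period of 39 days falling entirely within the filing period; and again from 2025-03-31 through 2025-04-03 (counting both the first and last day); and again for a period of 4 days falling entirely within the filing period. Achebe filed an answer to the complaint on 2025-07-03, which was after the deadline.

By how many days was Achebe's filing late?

36 days

Counting 2025-02-17 as day 1, day 51 is April 8, 2025.
Service was by mail, adding 3 days: April 8, 2025 + 3 days = April 11, 2025.
Tolling adds 39 days: April 11, 2025 + 39 days = May 20, 2025.
From March 31, 2025 through April 3, 2025 inclusive is 4 days; tolling adds 4 days: May 20, 2025 + 4 days = May 24, 2025.
Tolling adds 4 days: May 24, 2025 + 4 days = May 28, 2025.
The deadline is May 28, 2025; from May 28, 2025 to July 3, 2025 is 36 days.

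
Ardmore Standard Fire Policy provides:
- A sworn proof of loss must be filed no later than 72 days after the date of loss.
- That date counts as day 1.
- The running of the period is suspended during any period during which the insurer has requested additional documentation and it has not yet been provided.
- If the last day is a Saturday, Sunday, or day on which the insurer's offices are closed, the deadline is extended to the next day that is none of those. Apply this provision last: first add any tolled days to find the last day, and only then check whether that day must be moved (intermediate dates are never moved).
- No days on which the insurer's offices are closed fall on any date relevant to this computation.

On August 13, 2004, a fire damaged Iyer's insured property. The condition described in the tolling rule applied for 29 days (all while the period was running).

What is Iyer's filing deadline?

Counting August 13, 2004 as day 1, day 72 is October 23, 2004.
Tolling adds 29 days: October 23, 2004 + 29 days = November 21, 2004.
November 21, 2004 is Sunday. The next qualifying day is November 22, 2004.

November 22, 2004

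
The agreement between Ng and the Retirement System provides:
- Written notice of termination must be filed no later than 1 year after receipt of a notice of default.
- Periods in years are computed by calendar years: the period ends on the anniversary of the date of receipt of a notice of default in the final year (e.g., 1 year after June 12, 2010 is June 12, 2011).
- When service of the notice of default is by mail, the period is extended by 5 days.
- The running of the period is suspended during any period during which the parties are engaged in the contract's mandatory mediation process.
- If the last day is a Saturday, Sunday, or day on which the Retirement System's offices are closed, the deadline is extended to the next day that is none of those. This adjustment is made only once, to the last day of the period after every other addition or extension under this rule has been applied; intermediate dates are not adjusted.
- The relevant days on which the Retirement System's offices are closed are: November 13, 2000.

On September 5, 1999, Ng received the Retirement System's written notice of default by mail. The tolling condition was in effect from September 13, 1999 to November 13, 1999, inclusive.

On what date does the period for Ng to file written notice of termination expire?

November 14, 2000

1 year after September 5, 1999 is September 5, 2000.
Service was by mail, adding 5 days: September 5, 2000 + 5 days = September 10, 2000.
From September 13, 1999 through November 13, 1999 inclusive is 62 days; tolling adds 62 days: September 10, 2000 + 62 days = November 11, 2000.
November 11, 2000 is Saturday; November 12, 2000 is Sunday; November 13, 2000 is a listed holiday. The next qualifying day is November 14, 2000.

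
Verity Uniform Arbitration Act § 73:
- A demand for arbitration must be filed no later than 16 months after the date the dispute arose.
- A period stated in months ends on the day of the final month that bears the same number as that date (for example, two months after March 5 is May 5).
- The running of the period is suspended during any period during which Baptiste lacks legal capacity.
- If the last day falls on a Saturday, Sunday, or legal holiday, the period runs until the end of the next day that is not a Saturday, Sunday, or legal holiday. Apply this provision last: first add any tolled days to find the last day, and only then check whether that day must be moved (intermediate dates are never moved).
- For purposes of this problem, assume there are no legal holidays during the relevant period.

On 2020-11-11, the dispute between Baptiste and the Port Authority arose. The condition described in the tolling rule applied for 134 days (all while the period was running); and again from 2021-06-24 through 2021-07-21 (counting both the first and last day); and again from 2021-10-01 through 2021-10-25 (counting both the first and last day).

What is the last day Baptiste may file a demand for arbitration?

16 months after 2020-11-11 is March 11, 2022.
Tolling adds 134 days: March 11, 2022 + 134 days = July 23, 2022.
From June 24, 2021 through July 21, 2021 inclusive is 28 days; tolling adds 28 days: July 23, 2022 + 28 days = August 20, 2022.
From October 1, 2021 through October 25, 2021 inclusive is 25 days; tolling adds 25 days: August 20, 2022 + 25 days = September 14, 2022.
September 14, 2022 is a Wednesday and not a legal holiday, so no extension applies.

September 14, 2022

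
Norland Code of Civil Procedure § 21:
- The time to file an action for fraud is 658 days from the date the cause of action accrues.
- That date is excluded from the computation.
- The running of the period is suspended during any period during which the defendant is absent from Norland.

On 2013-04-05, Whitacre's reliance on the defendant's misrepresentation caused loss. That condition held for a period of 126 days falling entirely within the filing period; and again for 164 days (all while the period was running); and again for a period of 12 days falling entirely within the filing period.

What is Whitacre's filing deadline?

658 days after 2013-04-05 is January 23, 2015.
Tolling adds 126 days: January 23, 2015 + 126 days = May 29, 2015.
Tolling adds 164 days: May 29, 2015 + 164 days = November 9, 2015.
Tolling adds 12 days: November 9, 2015 + 12 days = November 21, 2015.

November 21, 2015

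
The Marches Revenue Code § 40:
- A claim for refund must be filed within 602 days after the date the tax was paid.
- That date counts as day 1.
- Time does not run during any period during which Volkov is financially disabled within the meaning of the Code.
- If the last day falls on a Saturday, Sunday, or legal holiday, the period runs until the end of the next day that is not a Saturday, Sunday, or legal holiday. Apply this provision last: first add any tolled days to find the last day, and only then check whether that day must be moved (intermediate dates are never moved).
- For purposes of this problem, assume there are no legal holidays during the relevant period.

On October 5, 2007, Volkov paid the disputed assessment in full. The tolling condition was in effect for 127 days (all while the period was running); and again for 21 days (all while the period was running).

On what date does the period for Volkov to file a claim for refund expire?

Counting October 5, 2007 as day 1, day 602 is May 28, 2009.
Tolling adds 127 days: May 28, 2009 + 127 days = October 2, 2009.
Tolling adds 21 days: October 2, 2009 + 21 days = October 23, 2009.
October 23, 2009 is a Friday and not a legal holiday, so no extension applies.

October 23, 2009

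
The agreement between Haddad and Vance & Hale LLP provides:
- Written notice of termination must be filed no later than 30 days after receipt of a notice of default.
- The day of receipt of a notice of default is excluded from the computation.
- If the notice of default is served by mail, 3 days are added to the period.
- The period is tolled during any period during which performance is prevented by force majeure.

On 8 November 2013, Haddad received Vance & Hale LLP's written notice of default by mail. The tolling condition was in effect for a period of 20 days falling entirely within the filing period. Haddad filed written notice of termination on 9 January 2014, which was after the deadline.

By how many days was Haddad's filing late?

30 days after 8 November 2013 is December 8, 2013.
Service was by mail, adding 3 days: December 8, 2013 + 3 days = December 11, 2013.
Tolling adds 20 days: December 11, 2013 + 20 days = December 31, 2013.
The deadline is December 31, 2013; from December 31, 2013 to January 9, 2014 is 9 days.

9 days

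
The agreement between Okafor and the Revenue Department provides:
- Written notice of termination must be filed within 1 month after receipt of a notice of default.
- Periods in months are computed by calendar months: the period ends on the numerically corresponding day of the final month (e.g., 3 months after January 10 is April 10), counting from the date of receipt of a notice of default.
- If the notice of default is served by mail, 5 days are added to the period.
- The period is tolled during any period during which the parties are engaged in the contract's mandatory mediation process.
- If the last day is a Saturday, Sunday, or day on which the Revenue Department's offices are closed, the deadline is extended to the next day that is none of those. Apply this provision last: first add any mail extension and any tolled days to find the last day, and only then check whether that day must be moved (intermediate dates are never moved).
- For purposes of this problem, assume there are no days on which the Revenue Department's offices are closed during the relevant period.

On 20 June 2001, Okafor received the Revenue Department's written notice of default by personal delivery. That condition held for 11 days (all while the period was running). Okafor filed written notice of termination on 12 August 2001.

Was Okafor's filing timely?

1 month after 20 June 2001 is July 20, 2001.
Service was not by mail, so no mail extension applies.
Tolling adds 11 days: July 20, 2001 + 11 days = July 31, 2001.
July 31, 2001 is a Tuesday and not a day on which the Revenue Department's offices are closed, so no extension applies.
The deadline is July 31, 2001; the filing on August 12, 2001 is after that date.

No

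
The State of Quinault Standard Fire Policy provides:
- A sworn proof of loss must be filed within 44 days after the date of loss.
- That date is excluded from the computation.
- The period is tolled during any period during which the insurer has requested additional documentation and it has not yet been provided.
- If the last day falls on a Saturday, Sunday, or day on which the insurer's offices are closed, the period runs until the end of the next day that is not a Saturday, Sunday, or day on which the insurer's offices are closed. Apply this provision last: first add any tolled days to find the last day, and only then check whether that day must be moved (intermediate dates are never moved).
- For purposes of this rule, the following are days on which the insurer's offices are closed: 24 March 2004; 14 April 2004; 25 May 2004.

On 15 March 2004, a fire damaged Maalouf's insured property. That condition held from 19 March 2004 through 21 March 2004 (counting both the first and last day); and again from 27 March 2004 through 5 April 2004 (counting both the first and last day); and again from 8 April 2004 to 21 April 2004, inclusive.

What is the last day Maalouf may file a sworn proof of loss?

44 days after 15 March 2004 is April 28, 2004.
From March 19, 2004 through March 21, 2004 inclusive is 3 days; tolling adds 3 days: April 28, 2004 + 3 days = May 1, 2004.
From March 27, 2004 through April 5, 2004 inclusive is 10 days; tolling adds 10 days: May 1, 2004 + 10 days = May 11, 2004.
From April 8, 2004 through April 21, 2004 inclusive is 14 days; tolling adds 14 days: May 11, 2004 + 14 days = May 25, 2004.
May 25, 2004 is a listed holiday. The next qualifying day is May 26, 2004.

May 26, 2004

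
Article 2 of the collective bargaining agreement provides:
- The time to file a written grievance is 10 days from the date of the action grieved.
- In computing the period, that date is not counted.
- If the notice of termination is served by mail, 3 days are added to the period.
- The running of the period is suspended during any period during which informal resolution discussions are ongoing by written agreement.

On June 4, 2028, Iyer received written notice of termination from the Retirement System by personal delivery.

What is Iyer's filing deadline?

10 days after June 4, 2028 is June 14, 2028.
Service was not by mail, so no mail extension applies.

June 14, 2028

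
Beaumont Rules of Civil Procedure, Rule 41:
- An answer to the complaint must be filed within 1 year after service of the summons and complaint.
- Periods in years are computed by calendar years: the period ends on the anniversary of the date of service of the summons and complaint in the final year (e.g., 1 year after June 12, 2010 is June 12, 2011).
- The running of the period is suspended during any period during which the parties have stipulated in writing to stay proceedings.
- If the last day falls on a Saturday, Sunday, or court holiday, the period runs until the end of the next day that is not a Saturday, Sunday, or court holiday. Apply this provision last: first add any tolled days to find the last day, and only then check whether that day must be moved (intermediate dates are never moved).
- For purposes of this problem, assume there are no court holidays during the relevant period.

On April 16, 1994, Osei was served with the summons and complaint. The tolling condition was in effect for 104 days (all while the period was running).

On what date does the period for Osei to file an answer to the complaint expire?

1 year after April 16, 1994 is April 16, 1995.
Tolling adds 104 days: April 16, 1995 + 104 days = July 29, 1995.
July 29, 1995 is Saturday; July 30, 1995 is Sunday. The next qualifying day is July 31, 1995.

July 31, 1995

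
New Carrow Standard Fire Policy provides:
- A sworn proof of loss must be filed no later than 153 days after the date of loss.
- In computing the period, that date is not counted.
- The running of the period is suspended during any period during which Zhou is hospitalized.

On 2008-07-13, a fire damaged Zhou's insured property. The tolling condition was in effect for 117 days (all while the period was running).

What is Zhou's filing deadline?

153 days after 2008-07-13 is December 13, 2008.
Tolling adds 117 days: December 13, 2008 + 117 days = April 9, 2009.

April 9, 2009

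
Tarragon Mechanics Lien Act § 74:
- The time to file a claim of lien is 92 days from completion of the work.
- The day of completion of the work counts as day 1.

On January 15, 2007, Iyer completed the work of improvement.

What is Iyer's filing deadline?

Counting January 15, 2007 as day 1, day 92 is April 16, 2007.

April 16, 2007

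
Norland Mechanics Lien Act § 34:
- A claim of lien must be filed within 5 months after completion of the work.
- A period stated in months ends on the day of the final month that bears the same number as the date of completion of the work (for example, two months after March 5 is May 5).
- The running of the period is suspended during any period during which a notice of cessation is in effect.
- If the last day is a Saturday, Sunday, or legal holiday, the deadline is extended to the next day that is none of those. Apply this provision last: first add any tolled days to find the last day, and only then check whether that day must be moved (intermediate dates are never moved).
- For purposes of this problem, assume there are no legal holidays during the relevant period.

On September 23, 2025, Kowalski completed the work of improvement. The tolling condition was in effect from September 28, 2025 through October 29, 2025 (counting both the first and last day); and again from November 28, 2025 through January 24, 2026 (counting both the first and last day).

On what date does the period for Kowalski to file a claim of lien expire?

5 months after September 23, 2025 is February 23, 2026.
From September 28, 2025 through October 29, 2025 inclusive is 32 days; tolling adds 32 days: February 23, 2026 + 32 days = March 27, 2026.
From November 28, 2025 through January 24, 2026 inclusive is 58 days; tolling adds 58 days: March 27, 2026 + 58 days = May 24, 2026.
May 24, 2026 is Sunday. The next qualifying day is May 25, 2026.

May 25, 2026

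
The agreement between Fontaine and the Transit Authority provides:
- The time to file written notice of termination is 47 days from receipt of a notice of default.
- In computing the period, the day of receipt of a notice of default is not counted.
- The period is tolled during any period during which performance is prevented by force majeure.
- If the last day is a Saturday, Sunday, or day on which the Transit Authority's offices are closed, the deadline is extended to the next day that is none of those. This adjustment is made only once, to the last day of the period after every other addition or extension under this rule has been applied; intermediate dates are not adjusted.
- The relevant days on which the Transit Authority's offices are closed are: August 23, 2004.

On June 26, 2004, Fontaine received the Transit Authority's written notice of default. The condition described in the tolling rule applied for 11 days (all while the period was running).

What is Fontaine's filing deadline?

47 days after June 26, 2004 is August 12, 2004.
Tolling adds 11 days: August 12, 2004 + 11 days = August 23, 2004.
August 23, 2004 is a listed holiday. The next qualifying day is August 24, 2004.

August 24, 2004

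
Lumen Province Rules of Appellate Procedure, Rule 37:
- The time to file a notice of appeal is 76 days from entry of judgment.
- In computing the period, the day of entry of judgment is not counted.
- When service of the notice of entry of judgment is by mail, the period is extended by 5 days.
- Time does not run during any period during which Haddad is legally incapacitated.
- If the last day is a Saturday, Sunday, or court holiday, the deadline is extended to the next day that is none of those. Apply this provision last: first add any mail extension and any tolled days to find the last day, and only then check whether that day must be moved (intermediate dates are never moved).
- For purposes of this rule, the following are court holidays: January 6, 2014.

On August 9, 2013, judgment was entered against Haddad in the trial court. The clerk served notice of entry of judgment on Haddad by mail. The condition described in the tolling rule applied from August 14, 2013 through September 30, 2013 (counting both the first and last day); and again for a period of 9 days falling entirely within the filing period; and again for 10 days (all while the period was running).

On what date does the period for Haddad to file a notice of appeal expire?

76 days after August 9, 2013 is October 24, 2013.
Service was by mail, adding 5 days: October 24, 2013 + 5 days = October 29, 2013.
From August 14, 2013 through September 30, 2013 inclusive is 48 days; tolling adds 48 days: October 29, 2013 + 48 days = December 16, 2013.
Tolling adds 9 days: December 16, 2013 + 9 days = December 25, 2013.
Tolling adds 10 days: December 25, 2013 + 10 days = January 4, 2014.
January 4, 2014 is Saturday; January 5, 2014 is Sunday; January 6, 2014 is a listed holiday. The next qualifying day is January 7, 2014.

January 7, 2014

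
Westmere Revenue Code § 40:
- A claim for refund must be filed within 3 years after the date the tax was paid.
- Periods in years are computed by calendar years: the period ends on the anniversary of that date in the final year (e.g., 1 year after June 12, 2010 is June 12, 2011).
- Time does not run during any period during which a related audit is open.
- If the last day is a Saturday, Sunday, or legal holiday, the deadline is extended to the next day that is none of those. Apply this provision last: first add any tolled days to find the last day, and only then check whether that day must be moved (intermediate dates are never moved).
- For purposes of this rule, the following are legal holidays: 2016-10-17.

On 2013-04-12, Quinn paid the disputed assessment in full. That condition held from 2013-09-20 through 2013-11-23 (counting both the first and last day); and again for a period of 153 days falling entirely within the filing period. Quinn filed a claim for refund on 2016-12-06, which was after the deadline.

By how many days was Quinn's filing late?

3 years after 2013-04-12 is April 12, 2016.
From September 20, 2013 through November 23, 2013 inclusive is 65 days; tolling adds 65 days: April 12, 2016 + 65 days = June 16, 2016.
Tolling adds 153 days: June 16, 2016 + 153 days = November 16, 2016.
November 16, 2016 is a Wednesday and not a legal holiday, so no extension applies.
The deadline is November 16, 2016; from November 16, 2016 to December 6, 2016 is 20 days.

20 days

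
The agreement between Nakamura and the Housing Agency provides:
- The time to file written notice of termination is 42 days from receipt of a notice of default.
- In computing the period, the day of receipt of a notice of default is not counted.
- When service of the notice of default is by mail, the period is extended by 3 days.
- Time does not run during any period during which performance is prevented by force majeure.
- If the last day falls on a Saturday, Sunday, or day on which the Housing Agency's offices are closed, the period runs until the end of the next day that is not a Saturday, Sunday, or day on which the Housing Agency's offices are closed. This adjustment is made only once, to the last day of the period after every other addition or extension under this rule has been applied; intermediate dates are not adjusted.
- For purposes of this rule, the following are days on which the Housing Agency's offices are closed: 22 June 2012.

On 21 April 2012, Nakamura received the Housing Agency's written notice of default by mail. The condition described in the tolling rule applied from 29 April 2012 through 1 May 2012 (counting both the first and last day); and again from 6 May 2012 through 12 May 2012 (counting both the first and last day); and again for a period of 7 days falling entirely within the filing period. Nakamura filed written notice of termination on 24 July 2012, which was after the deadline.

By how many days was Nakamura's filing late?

29 days

42 days after 21 April 2012 is June 2, 2012.
Service was by mail, adding 3 days: June 2, 2012 + 3 days = June 5, 2012.
From April 29, 2012 through May 1, 2012 inclusive is 3 days; tolling adds 3 days: June 5, 2012 + 3 days = June 8, 2012.
From May 6, 2012 through May 12, 2012 inclusive is 7 days; tolling adds 7 days: June 8, 2012 + 7 days = June 15, 2012.
Tolling adds 7 days: June 15, 2012 + 7 days = June 22, 2012.
June 22, 2012 is a listed holiday; June 23, 2012 is Saturday; June 24, 2012 is Sunday. The next qualifying day is June 25, 2012.
The deadline is June 25, 2012; from June 25, 2012 to July 24, 2012 is 29 days.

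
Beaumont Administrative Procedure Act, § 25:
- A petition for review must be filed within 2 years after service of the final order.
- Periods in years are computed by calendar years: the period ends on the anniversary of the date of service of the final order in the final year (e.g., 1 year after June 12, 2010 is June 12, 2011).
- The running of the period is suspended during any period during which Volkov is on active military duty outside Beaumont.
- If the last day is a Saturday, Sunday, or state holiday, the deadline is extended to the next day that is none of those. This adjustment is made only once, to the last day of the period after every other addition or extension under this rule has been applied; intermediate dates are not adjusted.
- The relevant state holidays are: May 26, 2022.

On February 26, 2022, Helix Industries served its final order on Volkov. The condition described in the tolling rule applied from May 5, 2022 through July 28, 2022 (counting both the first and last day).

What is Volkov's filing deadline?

May 21, 2024

2 years after February 26, 2022 is February 26, 2024.
From May 5, 2022 through July 28, 2022 inclusive is 85 days; tolling adds 85 days: February 26, 2024 + 85 days = May 21, 2024.
May 21, 2024 is a Tuesday and not a state holiday, so no extension applies.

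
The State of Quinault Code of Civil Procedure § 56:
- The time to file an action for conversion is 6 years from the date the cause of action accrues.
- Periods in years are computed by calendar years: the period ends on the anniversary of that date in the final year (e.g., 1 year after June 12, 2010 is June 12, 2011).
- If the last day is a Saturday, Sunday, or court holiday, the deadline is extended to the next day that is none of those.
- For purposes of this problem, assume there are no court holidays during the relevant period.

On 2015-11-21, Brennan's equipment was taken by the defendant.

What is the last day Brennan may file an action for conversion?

November 22, 2021

6 years after 2015-11-21 is November 21, 2021.
November 21, 2021 is Sunday. The next qualifying day is November 22, 2021.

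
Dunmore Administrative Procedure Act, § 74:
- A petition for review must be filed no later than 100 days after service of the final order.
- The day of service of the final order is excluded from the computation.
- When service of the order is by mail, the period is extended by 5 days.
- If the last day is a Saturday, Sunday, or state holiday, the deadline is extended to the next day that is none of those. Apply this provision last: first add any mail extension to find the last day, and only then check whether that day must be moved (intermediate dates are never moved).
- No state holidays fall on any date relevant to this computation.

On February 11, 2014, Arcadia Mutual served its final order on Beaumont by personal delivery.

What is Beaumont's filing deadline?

May 22, 2014

100 days after February 11, 2014 is May 22, 2014.
Service was not by mail, so no mail extension applies.
May 22, 2014 is a Thursday and not a state holiday, so no extension applies.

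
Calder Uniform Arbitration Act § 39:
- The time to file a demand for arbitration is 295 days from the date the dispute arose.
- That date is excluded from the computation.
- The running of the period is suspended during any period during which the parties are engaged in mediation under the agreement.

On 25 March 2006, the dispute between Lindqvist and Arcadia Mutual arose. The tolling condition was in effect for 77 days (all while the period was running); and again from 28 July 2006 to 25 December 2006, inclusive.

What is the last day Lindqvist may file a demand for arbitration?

295 days after 25 March 2006 is January 14, 2007.
Tolling adds 77 days: January 14, 2007 + 77 days = April 1, 2007.
From July 28, 2006 through December 25, 2006 inclusive is 151 days; tolling adds 151 days: April 1, 2007 + 151 days = August 30, 2007.

August 30, 2007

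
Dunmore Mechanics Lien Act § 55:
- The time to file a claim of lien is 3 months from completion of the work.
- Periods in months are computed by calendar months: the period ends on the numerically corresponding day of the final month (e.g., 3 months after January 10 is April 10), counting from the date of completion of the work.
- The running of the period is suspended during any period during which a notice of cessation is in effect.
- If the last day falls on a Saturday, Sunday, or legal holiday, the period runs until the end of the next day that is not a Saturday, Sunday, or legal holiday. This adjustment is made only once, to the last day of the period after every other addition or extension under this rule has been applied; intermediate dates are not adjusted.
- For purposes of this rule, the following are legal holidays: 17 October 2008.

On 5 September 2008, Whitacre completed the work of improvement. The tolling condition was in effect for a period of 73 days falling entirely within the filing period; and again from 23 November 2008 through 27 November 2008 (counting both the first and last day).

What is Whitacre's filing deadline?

3 months after 5 September 2008 is December 5, 2008.
Tolling adds 73 days: December 5, 2008 + 73 days = February 16, 2009.
From November 23, 2008 through November 27, 2008 inclusive is 5 days; tolling adds 5 days: February 16, 2009 + 5 days = February 21, 2009.
February 21, 2009 is Saturday; February 22, 2009 is Sunday. The next qualifying day is February 23, 2009.

February 23, 2009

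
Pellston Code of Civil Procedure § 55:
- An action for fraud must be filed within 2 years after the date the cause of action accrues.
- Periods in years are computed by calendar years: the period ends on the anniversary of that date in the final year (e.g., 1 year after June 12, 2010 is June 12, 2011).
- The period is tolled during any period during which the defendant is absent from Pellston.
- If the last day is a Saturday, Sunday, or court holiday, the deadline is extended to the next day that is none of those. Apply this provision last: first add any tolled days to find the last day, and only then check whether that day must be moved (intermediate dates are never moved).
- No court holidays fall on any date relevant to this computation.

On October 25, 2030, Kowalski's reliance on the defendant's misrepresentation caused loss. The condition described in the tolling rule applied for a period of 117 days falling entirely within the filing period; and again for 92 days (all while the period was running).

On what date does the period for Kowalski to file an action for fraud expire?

2 years after October 25, 2030 is October 25, 2032.
Tolling adds 117 days: October 25, 2032 + 117 days = February 19, 2033.
Tolling adds 92 days: February 19, 2033 + 92 days = May 22, 2033.
May 22, 2033 is Sunday. The next qualifying day is May 23, 2033.

May 23, 2033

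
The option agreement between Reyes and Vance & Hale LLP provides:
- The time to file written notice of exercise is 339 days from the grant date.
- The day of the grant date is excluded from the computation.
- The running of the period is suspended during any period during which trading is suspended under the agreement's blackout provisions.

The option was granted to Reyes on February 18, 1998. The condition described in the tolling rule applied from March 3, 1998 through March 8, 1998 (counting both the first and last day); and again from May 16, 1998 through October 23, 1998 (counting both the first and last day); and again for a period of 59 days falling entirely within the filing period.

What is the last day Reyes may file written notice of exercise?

September 6, 1999

339 days after February 18, 1998 is January 23, 1999.
From March 3, 1998 through March 8, 1998 inclusive is 6 days; tolling adds 6 days: January 23, 1999 + 6 days = January 29, 1999.
From May 16, 1998 through October 23, 1998 inclusive is 161 days; tolling adds 161 days: January 29, 1999 + 161 days = July 9, 1999.
Tolling adds 59 days: July 9, 1999 + 59 days = September 6, 1999.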